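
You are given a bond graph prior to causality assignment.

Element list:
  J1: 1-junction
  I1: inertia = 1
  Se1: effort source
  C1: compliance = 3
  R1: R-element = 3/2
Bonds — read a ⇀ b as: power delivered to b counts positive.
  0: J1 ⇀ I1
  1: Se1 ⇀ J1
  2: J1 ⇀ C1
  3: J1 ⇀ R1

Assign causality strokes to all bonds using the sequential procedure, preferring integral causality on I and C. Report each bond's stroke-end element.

#0 stroke at I1
#1 stroke at J1
#2 stroke at J1
#3 stroke at J1

β1 stroke→J1  (Se1 (Se) sets effort on bond)
β0 stroke→I1  (I1 outputs flow p/I1)
β2 stroke→J1  (J1: bond 0 brought flow, rest push out)
β3 stroke→J1  (J1: bond 0 brought flow, rest push out)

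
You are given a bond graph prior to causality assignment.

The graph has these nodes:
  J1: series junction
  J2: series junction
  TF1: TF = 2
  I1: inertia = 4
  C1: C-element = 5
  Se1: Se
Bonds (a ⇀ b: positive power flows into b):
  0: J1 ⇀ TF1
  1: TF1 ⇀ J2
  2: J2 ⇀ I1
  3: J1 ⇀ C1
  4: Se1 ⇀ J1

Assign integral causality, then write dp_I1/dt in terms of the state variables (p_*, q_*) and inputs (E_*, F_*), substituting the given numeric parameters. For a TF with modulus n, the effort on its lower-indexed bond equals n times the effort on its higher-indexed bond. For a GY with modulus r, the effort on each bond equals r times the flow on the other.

dp_I1/dt = E_Se1/2 - q_C1/10

β4 stroke→J1  (source Se1 imposes e)
β2 stroke→I1  (I1 outputs flow p/I1)
β1 stroke→J2  (common-f at J2 fixed by 2)
β0 stroke→TF1  (TF1: transformer flips bond 1)
β3 stroke→J1  (J1: bond 0 brought flow, rest push out)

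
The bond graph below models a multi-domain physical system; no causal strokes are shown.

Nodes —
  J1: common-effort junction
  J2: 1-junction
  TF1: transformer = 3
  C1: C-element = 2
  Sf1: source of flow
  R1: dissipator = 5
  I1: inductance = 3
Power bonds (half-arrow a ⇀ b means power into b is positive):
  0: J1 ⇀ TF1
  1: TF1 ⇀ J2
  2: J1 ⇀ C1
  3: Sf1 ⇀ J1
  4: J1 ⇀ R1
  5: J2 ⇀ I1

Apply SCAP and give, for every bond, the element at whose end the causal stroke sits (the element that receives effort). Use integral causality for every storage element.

b0 |TF1
b1 |J2
b2 |J1
b3 |Sf1
b4 |R1
b5 |I1

β3 stroke at Sf1  (source Sf1 imposes f)
β2 stroke at J1  (C1: C, integral causality)
β0 stroke at TF1  (0-jn J1 has e-setter on 2)
β4 stroke at R1  (common-e at J1 fixed by 2)
β1 stroke at J2  (TF TF1: opposite of bond 0)
β5 stroke at I1  (only one flow-in slot at J2)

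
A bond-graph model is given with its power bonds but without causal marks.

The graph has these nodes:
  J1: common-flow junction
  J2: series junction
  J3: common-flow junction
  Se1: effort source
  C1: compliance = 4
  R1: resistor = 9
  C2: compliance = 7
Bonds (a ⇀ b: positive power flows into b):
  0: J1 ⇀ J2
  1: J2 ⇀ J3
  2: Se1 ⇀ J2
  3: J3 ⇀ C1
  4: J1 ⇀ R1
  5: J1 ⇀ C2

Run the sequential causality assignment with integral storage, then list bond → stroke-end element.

b0 stroke→J1
b1 stroke→J2
b2 stroke→J2
b3 stroke→J3
b4 stroke→R1
b5 stroke→J1

#2 stroke→J2  (Se1 fixes effort; stroke away)
#3 stroke→J3  (C1 integral (e out))
#1 stroke→J2  (J3: last free bond brings flow in)
#0 stroke→J1  (closing 1-jn rule on J2)
#5 stroke→J1  (C2: C, integral causality)
#4 stroke→R1  (only one flow-in slot at J1)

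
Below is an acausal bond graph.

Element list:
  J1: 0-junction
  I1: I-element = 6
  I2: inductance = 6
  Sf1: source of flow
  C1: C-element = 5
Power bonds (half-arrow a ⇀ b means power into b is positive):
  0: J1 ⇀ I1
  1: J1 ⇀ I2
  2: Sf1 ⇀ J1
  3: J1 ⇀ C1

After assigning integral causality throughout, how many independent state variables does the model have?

3  (C1, I1, I2 all integral)

bond 2 stroke→Sf1  (Sf1 fixes flow; stroke at Sf1)
bond 0 stroke→I1  (I1: I, integral causality)
bond 1 stroke→I2  (I2 outputs flow p/I2)
bond 3 stroke→J1  (closing 0-jn rule on J1)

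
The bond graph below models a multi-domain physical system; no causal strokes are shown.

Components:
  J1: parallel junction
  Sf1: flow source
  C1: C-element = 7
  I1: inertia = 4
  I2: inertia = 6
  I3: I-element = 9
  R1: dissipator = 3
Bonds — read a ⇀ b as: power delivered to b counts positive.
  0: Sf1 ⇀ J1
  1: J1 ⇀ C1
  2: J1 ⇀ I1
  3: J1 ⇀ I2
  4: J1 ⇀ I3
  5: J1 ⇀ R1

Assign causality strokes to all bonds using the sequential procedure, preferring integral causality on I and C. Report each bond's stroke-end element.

bond 0 →Sf1  (source Sf1 imposes f)
bond 1 →J1  (C1: C, integral causality)
bond 2 →I1  (J1: bond 1 brought effort, rest push out)
bond 3 →I2  (J1: bond 1 brought effort, rest push out)
bond 4 →I3  (common-e at J1 fixed by 1)
bond 5 →R1  (J1 effort already set via bond 1)

#0 stroke at Sf1
#1 stroke at J1
#2 stroke at I1
#3 stroke at I2
#4 stroke at I3
#5 stroke at R1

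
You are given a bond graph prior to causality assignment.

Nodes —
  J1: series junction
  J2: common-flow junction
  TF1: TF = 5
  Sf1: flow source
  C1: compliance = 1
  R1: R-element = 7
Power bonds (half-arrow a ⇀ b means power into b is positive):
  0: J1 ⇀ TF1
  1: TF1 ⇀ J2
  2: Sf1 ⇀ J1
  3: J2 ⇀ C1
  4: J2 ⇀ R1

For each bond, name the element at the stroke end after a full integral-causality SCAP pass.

b0 |J1
b1 |TF1
b2 |Sf1
b3 |J2
b4 |J2

#2 stroke at Sf1  (Sf1: flow source, stroke at near end)
#0 stroke at J1  (1-jn J1 has f-setter on 2)
#1 stroke at TF1  (TF1: transformer flips bond 0)
#3 stroke at J2  (common-f at J2 fixed by 1)
#4 stroke at J2  (J2: bond 1 brought flow, rest push out)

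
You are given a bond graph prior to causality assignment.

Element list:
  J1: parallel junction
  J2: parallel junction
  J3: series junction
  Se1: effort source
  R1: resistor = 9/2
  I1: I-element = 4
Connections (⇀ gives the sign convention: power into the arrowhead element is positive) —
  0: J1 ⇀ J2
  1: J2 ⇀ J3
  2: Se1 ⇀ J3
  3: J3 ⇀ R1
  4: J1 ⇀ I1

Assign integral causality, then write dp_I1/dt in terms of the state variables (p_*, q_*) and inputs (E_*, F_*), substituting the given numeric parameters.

dp_I1/dt = -E_Se1 - 9*p_I1/8

β2 stroke at J3  (Se1: effort source, stroke at far end)
β4 stroke at I1  (prefer integral on I1)
β0 stroke at J1  (J1: last free bond brings effort in)
β1 stroke at J2  (J2: last free bond brings effort in)
β3 stroke at J3  (J3: bond 1 brought flow, rest push out)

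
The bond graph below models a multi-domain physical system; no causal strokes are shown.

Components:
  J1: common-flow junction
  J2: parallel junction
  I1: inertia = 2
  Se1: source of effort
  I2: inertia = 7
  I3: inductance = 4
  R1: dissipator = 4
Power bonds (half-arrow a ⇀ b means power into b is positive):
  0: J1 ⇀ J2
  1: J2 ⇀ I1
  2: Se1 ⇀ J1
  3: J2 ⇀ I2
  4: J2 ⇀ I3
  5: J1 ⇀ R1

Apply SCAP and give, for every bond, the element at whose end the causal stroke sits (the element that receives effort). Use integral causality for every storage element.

b2 →J1  (Se1 (Se) sets effort on bond)
b1 →I1  (I1 outputs flow p/I1)
b3 →I2  (I2: I, integral causality)
b4 →I3  (I3 integral (f out))
b0 →J2  (J2: last free bond brings effort in)
b5 →J1  (1-jn J1 has f-setter on 0)

#0 stroke→J2
#1 stroke→I1
#2 stroke→J1
#3 stroke→I2
#4 stroke→I3
#5 stroke→J1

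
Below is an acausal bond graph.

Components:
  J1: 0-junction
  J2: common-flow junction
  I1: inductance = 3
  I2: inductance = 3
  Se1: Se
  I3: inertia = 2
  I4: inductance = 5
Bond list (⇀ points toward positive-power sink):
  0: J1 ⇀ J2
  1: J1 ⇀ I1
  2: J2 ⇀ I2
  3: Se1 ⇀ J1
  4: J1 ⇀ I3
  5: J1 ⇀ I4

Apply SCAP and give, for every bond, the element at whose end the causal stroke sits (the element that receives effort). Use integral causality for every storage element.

bond 0 →J2
bond 1 →I1
bond 2 →I2
bond 3 →J1
bond 4 →I3
bond 5 →I4

#3 stroke→J1  (Se1 (Se) sets effort on bond)
#0 stroke→J2  (0-jn J1 has e-setter on 3)
#1 stroke→I1  (J1: bond 3 brought effort, rest push out)
#4 stroke→I3  (common-e at J1 fixed by 3)
#5 stroke→I4  (J1: bond 3 brought effort, rest push out)
#2 stroke→I2  (only one flow-in slot at J2)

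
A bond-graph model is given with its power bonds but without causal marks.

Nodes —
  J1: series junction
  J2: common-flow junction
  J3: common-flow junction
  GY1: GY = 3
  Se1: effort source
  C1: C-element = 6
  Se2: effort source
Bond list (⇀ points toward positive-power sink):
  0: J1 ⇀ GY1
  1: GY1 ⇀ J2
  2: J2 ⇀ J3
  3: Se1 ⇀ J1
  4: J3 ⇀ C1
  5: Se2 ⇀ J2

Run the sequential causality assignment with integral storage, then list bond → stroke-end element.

bond 3 →J1  (Se1: effort source, stroke at far end)
bond 5 →J2  (Se2: effort source, stroke at far end)
bond 0 →GY1  (closing 1-jn rule on J1)
bond 1 →GY1  (GY GY1: same side as bond 0)
bond 2 →J2  (J2: bond 1 brought flow, rest push out)
bond 4 →J3  (J3 flow already set via bond 2)

#0 stroke→GY1
#1 stroke→GY1
#2 stroke→J2
#3 stroke→J1
#4 stroke→J3
#5 stroke→J2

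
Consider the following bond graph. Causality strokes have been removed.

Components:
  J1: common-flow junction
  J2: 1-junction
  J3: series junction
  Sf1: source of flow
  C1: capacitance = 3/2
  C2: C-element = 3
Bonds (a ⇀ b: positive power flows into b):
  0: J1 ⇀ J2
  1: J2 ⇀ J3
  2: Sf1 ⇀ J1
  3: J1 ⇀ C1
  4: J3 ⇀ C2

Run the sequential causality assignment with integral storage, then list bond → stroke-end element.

β0 →J1
β1 →J2
β2 →Sf1
β3 →J1
β4 →J3

#2 stroke at Sf1  (Sf1 (Sf) sets flow on bond)
#0 stroke at J1  (1-jn J1 has f-setter on 2)
#3 stroke at J1  (J1: bond 2 brought flow, rest push out)
#1 stroke at J2  (J2: bond 0 brought flow, rest push out)
#4 stroke at J3  (1-jn J3 has f-setter on 1)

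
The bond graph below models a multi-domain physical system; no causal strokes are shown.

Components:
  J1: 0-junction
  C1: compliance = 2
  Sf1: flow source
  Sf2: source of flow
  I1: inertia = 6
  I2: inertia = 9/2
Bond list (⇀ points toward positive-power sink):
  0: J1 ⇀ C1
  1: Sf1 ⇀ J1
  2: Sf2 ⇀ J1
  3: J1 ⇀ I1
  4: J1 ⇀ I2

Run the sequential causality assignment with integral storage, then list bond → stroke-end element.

#0 stroke at J1
#1 stroke at Sf1
#2 stroke at Sf2
#3 stroke at I1
#4 stroke at I2

#1 →Sf1  (source Sf1 imposes f)
#2 →Sf2  (source Sf2 imposes f)
#0 →J1  (C1 outputs effort q/C1)
#3 →I1  (common-e at J1 fixed by 0)
#4 →I2  (0-jn J1 has e-setter on 0)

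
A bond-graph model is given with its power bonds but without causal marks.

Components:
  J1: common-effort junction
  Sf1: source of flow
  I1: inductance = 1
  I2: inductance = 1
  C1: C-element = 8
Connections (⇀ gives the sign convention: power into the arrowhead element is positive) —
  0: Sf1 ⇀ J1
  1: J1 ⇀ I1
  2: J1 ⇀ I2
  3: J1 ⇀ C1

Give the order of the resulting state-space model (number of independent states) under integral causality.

b0 →Sf1  (Sf1 fixes flow; stroke at Sf1)
b1 →I1  (I1 integral (f out))
b2 →I2  (I2 outputs flow p/I2)
b3 →J1  (J1 needs exactly one e-in)

3  (C1, I1, I2 all integral)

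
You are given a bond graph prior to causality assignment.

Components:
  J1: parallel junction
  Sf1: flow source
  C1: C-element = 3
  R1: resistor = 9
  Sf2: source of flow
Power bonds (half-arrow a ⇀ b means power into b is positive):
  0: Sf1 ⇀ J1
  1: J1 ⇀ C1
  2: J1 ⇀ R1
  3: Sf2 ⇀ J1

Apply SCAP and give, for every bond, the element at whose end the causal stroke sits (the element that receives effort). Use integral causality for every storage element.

β0 |Sf1  (Sf1 (Sf) sets flow on bond)
β3 |Sf2  (Sf2 fixes flow; stroke at Sf2)
β1 |J1  (C1: C, integral causality)
β2 |R1  (common-e at J1 fixed by 1)

bond 0 stroke→Sf1
bond 1 stroke→J1
bond 2 stroke→R1
bond 3 stroke→Sf2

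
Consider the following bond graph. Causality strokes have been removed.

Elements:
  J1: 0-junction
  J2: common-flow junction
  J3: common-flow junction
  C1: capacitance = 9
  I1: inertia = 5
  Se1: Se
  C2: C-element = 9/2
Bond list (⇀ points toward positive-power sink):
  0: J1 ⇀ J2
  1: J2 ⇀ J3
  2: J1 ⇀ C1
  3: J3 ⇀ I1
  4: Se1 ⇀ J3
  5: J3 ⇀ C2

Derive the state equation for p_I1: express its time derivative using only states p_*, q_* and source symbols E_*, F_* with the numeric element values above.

bond 4 →J3  (Se1 fixes effort; stroke away)
bond 2 →J1  (prefer integral on C1)
bond 0 →J2  (J1 effort already set via bond 2)
bond 1 →J3  (J2: last free bond brings flow in)
bond 3 →I1  (prefer integral on I1)
bond 5 →J3  (J3: bond 3 brought flow, rest push out)

dp_I1/dt = E_Se1 + q_C1/9 - 2*q_C2/9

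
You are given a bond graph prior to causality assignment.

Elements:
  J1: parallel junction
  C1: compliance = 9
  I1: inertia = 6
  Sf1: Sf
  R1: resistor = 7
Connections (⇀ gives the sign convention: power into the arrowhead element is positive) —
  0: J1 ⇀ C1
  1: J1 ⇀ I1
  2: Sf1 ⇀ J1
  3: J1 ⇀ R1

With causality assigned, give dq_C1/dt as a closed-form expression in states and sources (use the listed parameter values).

b2 |Sf1  (Sf1 fixes flow; stroke at Sf1)
b0 |J1  (C1: C, integral causality)
b1 |I1  (common-e at J1 fixed by 0)
b3 |R1  (0-jn J1 has e-setter on 0)

dq_C1/dt = F_Sf1 - p_I1/6 - q_C1/63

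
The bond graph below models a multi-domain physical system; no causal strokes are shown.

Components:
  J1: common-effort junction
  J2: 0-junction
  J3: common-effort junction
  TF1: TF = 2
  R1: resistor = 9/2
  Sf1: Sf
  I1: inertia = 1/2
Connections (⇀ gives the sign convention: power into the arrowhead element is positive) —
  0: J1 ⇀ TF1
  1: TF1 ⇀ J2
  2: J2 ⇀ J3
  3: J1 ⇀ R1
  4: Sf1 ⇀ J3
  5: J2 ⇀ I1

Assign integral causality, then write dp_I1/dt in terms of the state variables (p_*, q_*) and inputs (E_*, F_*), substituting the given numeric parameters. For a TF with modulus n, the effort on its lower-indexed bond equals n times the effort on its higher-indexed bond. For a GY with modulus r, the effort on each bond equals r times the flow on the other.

#4 stroke at Sf1  (Sf1 fixes flow; stroke at Sf1)
#2 stroke at J3  (J3: last free bond brings effort in)
#5 stroke at I1  (I1: I, integral causality)
#1 stroke at J2  (J2: last free bond brings effort in)
#0 stroke at TF1  (through TF1, causality passes straight; one stroke at TF1)
#3 stroke at J1  (J1: last free bond brings effort in)

dp_I1/dt = 9*F_Sf1/8 - 9*p_I1/4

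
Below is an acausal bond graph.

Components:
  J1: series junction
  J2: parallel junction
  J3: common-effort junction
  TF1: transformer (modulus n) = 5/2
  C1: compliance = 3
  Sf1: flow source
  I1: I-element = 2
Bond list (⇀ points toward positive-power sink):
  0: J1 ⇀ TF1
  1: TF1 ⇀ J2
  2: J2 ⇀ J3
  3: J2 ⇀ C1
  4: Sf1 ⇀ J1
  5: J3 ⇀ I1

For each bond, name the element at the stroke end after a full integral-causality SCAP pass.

b4 |Sf1  (Sf1 fixes flow; stroke at Sf1)
b0 |J1  (1-jn J1 has f-setter on 4)
b1 |TF1  (TF TF1: opposite of bond 0)
b3 |J2  (C1 integral (e out))
b2 |J3  (J2 effort already set via bond 3)
b5 |I1  (common-e at J3 fixed by 2)

b0 |J1
b1 |TF1
b2 |J3
b3 |J2
b4 |Sf1
b5 |I1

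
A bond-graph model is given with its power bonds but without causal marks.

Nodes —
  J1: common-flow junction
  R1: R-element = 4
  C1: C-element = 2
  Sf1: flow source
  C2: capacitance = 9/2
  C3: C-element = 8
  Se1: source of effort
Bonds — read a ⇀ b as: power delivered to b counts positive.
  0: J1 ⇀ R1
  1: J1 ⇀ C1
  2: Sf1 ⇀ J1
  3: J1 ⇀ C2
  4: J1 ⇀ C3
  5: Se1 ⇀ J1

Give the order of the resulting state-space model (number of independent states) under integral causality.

3  (C1, C2, C3 all integral)

bond 2 stroke at Sf1  (Sf1 (Sf) sets flow on bond)
bond 5 stroke at J1  (source Se1 imposes e)
bond 0 stroke at J1  (J1: bond 2 brought flow, rest push out)
bond 1 stroke at J1  (J1 flow already set via bond 2)
bond 3 stroke at J1  (J1 flow already set via bond 2)
bond 4 stroke at J1  (J1: bond 2 brought flow, rest push out)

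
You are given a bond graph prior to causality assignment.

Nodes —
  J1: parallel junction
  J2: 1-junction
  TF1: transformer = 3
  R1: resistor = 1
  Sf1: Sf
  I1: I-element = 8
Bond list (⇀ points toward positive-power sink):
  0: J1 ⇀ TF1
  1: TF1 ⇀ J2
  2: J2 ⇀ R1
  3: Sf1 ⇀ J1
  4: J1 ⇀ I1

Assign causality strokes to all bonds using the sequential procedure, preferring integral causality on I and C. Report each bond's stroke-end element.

β0 |J1
β1 |TF1
β2 |J2
β3 |Sf1
β4 |I1

b3 stroke at Sf1  (Sf1 fixes flow; stroke at Sf1)
b4 stroke at I1  (I1 outputs flow p/I1)
b0 stroke at J1  (only one effort-in slot at J1)
b1 stroke at TF1  (TF1: transformer flips bond 0)
b2 stroke at J2  (J2: bond 1 brought flow, rest push out)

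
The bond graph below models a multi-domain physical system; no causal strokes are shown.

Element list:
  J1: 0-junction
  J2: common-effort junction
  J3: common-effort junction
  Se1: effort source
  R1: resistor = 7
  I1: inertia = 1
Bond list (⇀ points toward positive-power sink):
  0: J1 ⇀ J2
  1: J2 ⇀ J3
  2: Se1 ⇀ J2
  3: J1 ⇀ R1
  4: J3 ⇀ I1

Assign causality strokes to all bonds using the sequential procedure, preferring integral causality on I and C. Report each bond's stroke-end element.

β0 →J1
β1 →J3
β2 →J2
β3 →R1
β4 →I1

bond 2 stroke at J2  (Se1 fixes effort; stroke away)
bond 0 stroke at J1  (J2 effort already set via bond 2)
bond 1 stroke at J3  (0-jn J2 has e-setter on 2)
bond 4 stroke at I1  (J3 effort already set via bond 1)
bond 3 stroke at R1  (0-jn J1 has e-setter on 0)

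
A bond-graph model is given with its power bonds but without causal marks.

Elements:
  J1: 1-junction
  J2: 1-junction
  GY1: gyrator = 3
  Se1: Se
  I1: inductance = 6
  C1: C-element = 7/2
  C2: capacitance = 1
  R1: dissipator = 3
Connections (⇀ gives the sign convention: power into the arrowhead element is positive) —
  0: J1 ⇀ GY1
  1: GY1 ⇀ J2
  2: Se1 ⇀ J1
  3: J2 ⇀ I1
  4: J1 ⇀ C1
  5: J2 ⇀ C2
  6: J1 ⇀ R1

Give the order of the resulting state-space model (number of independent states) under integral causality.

3  (C1, C2, I1 all integral)

b2 stroke at J1  (Se1: effort source, stroke at far end)
b3 stroke at I1  (prefer integral on I1)
b1 stroke at J2  (common-f at J2 fixed by 3)
b5 stroke at J2  (J2 flow already set via bond 3)
b0 stroke at J1  (GY1: gyrator matches bond 1)
b4 stroke at J1  (prefer integral on C1)
b6 stroke at R1  (J1: last free bond brings flow in)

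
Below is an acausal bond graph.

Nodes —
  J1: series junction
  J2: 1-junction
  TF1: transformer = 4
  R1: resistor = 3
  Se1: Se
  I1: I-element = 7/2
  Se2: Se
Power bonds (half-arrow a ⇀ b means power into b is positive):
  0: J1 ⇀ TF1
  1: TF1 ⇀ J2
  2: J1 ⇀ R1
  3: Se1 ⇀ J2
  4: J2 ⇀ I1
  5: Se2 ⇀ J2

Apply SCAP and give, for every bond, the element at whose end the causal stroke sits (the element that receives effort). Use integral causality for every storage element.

β3 |J2  (source Se1 imposes e)
β5 |J2  (Se2 fixes effort; stroke away)
β4 |I1  (I1 outputs flow p/I1)
β1 |J2  (1-jn J2 has f-setter on 4)
β0 |TF1  (TF1: transformer flips bond 1)
β2 |J1  (J1 flow already set via bond 0)

#0 →TF1
#1 →J2
#2 →J1
#3 →J2
#4 →I1
#5 →J2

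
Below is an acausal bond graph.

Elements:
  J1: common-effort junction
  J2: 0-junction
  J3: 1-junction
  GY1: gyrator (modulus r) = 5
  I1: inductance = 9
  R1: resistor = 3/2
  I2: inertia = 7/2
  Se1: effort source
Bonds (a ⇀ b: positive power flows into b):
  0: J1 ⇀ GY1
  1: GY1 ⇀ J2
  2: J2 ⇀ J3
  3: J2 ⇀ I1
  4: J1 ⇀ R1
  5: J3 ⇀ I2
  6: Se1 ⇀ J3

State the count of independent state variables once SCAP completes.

2  (I1, I2 all integral)

b6 stroke at J3  (source Se1 imposes e)
b3 stroke at I1  (I1 outputs flow p/I1)
b5 stroke at I2  (I2 integral (f out))
b2 stroke at J3  (J3 flow already set via bond 5)
b1 stroke at J2  (J2: last free bond brings effort in)
b0 stroke at J1  (GY GY1: same side as bond 1)
b4 stroke at R1  (J1 effort already set via bond 0)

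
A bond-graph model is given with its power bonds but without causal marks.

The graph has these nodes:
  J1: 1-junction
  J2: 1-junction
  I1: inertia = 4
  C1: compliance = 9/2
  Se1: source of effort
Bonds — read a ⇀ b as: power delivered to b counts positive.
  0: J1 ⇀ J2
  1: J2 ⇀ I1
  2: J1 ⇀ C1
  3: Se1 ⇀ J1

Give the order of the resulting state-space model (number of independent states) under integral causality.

bond 3 →J1  (source Se1 imposes e)
bond 1 →I1  (I1: I, integral causality)
bond 0 →J2  (common-f at J2 fixed by 1)
bond 2 →J1  (J1 flow already set via bond 0)

2  (C1, I1 all integral)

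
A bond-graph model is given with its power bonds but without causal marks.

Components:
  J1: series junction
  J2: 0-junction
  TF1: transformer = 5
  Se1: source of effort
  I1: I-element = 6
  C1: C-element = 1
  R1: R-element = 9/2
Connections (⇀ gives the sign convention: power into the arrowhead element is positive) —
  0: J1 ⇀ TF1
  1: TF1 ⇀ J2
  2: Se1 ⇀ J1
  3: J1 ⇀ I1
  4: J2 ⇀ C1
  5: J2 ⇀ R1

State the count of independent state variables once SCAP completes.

bond 2 stroke at J1  (Se1 (Se) sets effort on bond)
bond 3 stroke at I1  (I1 outputs flow p/I1)
bond 0 stroke at J1  (J1 flow already set via bond 3)
bond 1 stroke at TF1  (TF1 one-in-one-out from 0)
bond 4 stroke at J2  (C1 outputs effort q/C1)
bond 5 stroke at R1  (0-jn J2 has e-setter on 4)

2  (C1, I1 all integral)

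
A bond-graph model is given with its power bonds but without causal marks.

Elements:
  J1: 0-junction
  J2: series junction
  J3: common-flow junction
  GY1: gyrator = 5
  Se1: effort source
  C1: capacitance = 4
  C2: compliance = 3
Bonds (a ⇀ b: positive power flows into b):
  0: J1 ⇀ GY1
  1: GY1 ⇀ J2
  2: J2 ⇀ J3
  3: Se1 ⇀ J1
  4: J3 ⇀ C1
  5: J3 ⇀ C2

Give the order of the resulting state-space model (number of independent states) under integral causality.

2  (C1, C2 all integral)

#3 stroke→J1  (Se1 (Se) sets effort on bond)
#0 stroke→GY1  (J1 effort already set via bond 3)
#1 stroke→GY1  (GY1: gyrator matches bond 0)
#2 stroke→J2  (J2: bond 1 brought flow, rest push out)
#4 stroke→J3  (J3: bond 2 brought flow, rest push out)
#5 stroke→J3  (J3 flow already set via bond 2)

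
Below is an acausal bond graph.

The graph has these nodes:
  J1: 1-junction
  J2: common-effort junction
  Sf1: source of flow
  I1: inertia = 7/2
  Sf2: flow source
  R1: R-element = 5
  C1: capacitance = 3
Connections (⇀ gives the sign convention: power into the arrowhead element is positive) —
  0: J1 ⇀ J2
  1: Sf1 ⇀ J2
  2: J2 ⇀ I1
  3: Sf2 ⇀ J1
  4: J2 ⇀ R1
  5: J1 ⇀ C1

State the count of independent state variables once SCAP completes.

bond 1 |Sf1  (Sf1 fixes flow; stroke at Sf1)
bond 3 |Sf2  (Sf2 fixes flow; stroke at Sf2)
bond 0 |J1  (1-jn J1 has f-setter on 3)
bond 5 |J1  (common-f at J1 fixed by 3)
bond 2 |I1  (I1: I, integral causality)
bond 4 |J2  (J2 needs exactly one e-in)

2  (C1, I1 all integral)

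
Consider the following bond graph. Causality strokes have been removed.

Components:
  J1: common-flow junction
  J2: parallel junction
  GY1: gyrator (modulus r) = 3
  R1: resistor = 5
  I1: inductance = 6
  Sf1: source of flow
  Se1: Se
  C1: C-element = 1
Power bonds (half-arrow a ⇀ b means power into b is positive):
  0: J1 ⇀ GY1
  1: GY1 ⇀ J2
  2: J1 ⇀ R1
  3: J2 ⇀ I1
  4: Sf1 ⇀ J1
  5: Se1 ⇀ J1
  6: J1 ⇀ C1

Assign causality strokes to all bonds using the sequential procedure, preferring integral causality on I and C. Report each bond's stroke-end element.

bond 0 stroke at J1
bond 1 stroke at J2
bond 2 stroke at J1
bond 3 stroke at I1
bond 4 stroke at Sf1
bond 5 stroke at J1
bond 6 stroke at J1

b4 |Sf1  (Sf1 (Sf) sets flow on bond)
b5 |J1  (source Se1 imposes e)
b0 |J1  (J1 flow already set via bond 4)
b2 |J1  (J1 flow already set via bond 4)
b6 |J1  (J1 flow already set via bond 4)
b1 |J2  (GY GY1: same side as bond 0)
b3 |I1  (J2: bond 1 brought effort, rest push out)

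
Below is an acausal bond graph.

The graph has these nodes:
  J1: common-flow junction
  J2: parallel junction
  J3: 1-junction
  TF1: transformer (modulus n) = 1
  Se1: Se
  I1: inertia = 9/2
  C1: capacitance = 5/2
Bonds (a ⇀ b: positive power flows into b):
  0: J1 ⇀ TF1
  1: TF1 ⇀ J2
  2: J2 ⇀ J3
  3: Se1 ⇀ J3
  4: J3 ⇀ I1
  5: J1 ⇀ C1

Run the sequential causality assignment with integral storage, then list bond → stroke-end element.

b0 →TF1
b1 →J2
b2 →J3
b3 →J3
b4 →I1
b5 →J1

β3 stroke→J3  (Se1 (Se) sets effort on bond)
β4 stroke→I1  (I1: I, integral causality)
β2 stroke→J3  (J3: bond 4 brought flow, rest push out)
β1 stroke→J2  (J2 needs exactly one e-in)
β0 stroke→TF1  (TF1 one-in-one-out from 1)
β5 stroke→J1  (J1 flow already set via bond 0)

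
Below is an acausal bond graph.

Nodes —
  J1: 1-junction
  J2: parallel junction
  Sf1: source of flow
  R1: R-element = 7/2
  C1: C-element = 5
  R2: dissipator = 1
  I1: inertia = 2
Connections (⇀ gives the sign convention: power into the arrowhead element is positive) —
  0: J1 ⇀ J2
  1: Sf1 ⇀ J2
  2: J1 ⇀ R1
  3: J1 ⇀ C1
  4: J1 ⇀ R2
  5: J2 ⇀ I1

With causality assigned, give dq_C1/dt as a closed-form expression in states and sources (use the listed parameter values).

β1 →Sf1  (Sf1: flow source, stroke at near end)
β3 →J1  (C1 integral (e out))
β5 →I1  (I1 outputs flow p/I1)
β0 →J2  (J2: last free bond brings effort in)
β2 →J1  (common-f at J1 fixed by 0)
β4 →J1  (J1 flow already set via bond 0)

dq_C1/dt = -F_Sf1 + p_I1/2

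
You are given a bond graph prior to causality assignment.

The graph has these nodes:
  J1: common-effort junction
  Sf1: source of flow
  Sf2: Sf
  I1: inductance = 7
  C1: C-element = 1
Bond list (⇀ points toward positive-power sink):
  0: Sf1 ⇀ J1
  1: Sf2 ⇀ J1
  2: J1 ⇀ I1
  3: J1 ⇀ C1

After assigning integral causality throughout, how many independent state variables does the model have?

2  (C1, I1 all integral)

bond 0 stroke at Sf1  (Sf1 fixes flow; stroke at Sf1)
bond 1 stroke at Sf2  (source Sf2 imposes f)
bond 2 stroke at I1  (prefer integral on I1)
bond 3 stroke at J1  (J1 needs exactly one e-in)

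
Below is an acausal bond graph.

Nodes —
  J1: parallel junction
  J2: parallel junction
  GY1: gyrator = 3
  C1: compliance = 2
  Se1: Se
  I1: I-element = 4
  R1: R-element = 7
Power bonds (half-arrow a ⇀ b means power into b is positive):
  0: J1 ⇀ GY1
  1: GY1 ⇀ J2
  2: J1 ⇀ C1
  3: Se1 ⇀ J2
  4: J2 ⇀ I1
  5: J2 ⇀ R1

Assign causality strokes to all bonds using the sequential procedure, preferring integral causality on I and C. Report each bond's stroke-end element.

b0 |GY1
b1 |GY1
b2 |J1
b3 |J2
b4 |I1
b5 |R1

β3 →J2  (Se1: effort source, stroke at far end)
β1 →GY1  (common-e at J2 fixed by 3)
β4 →I1  (common-e at J2 fixed by 3)
β5 →R1  (J2: bond 3 brought effort, rest push out)
β0 →GY1  (through GY1, causality inverts; strokes same side of GY1)
β2 →J1  (only one effort-in slot at J1)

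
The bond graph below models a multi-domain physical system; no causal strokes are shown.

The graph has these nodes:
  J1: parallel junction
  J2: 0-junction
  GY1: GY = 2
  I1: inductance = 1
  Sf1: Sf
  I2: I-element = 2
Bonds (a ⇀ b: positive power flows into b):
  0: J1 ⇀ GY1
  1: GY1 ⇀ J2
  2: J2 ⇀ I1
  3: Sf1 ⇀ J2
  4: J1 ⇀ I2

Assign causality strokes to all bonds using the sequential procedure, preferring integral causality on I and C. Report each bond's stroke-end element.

#3 →Sf1  (Sf1: flow source, stroke at near end)
#2 →I1  (prefer integral on I1)
#1 →J2  (only one effort-in slot at J2)
#0 →J1  (GY1: gyrator matches bond 1)
#4 →I2  (J1: bond 0 brought effort, rest push out)

b0 stroke→J1
b1 stroke→J2
b2 stroke→I1
b3 stroke→Sf1
b4 stroke→I2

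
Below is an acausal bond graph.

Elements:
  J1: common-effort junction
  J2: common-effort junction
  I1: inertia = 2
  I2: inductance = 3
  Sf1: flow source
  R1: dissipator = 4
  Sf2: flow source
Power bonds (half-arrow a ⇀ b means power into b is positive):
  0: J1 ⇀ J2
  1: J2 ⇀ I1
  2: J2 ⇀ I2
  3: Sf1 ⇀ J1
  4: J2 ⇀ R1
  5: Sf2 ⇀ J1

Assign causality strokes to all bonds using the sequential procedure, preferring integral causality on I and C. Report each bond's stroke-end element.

bond 3 stroke at Sf1  (Sf1: flow source, stroke at near end)
bond 5 stroke at Sf2  (source Sf2 imposes f)
bond 0 stroke at J1  (J1 needs exactly one e-in)
bond 1 stroke at I1  (I1: I, integral causality)
bond 2 stroke at I2  (I2 outputs flow p/I2)
bond 4 stroke at J2  (closing 0-jn rule on J2)

β0 |J1
β1 |I1
β2 |I2
β3 |Sf1
β4 |J2
β5 |Sf2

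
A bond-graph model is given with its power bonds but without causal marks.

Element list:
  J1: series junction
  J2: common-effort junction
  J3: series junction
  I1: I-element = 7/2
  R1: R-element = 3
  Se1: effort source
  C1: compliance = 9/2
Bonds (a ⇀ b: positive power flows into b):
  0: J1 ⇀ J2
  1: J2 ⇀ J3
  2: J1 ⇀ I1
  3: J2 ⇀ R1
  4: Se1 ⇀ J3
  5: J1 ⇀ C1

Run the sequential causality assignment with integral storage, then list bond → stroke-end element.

#0 →J1
#1 →J2
#2 →I1
#3 →R1
#4 →J3
#5 →J1

bond 4 →J3  (source Se1 imposes e)
bond 1 →J2  (J3 needs exactly one f-in)
bond 0 →J1  (0-jn J2 has e-setter on 1)
bond 3 →R1  (common-e at J2 fixed by 1)
bond 2 →I1  (prefer integral on I1)
bond 5 →J1  (common-f at J1 fixed by 2)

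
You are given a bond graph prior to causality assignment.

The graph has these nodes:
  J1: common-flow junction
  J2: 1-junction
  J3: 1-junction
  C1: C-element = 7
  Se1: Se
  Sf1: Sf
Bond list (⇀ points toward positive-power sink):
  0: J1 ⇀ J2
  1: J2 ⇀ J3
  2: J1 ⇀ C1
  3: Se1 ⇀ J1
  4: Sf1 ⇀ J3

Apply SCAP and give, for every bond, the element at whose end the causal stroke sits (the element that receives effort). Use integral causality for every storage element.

β0 stroke→J2
β1 stroke→J3
β2 stroke→J1
β3 stroke→J1
β4 stroke→Sf1

b3 →J1  (Se1 (Se) sets effort on bond)
b4 →Sf1  (source Sf1 imposes f)
b1 →J3  (common-f at J3 fixed by 4)
b0 →J2  (J2 flow already set via bond 1)
b2 →J1  (J1: bond 0 brought flow, rest push out)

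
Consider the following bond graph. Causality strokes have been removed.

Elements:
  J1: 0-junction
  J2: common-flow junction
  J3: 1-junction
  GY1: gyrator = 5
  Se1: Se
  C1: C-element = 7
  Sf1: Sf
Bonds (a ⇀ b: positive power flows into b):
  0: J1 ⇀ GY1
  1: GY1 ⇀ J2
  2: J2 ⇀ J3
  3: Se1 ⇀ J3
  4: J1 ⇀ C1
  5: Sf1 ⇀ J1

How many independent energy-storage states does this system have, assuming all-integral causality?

1  (C1 all integral)

b3 stroke at J3  (Se1 fixes effort; stroke away)
b5 stroke at Sf1  (Sf1: flow source, stroke at near end)
b2 stroke at J2  (J3 needs exactly one f-in)
b1 stroke at GY1  (closing 1-jn rule on J2)
b0 stroke at GY1  (through GY1, causality inverts; strokes same side of GY1)
b4 stroke at J1  (only one effort-in slot at J1)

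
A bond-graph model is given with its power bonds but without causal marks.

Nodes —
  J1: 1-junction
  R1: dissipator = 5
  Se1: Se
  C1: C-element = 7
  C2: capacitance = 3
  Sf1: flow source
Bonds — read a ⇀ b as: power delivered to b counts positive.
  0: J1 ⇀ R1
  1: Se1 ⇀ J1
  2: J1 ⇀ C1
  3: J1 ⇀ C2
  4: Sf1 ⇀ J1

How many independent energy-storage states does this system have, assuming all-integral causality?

b1 →J1  (source Se1 imposes e)
b4 →Sf1  (Sf1 fixes flow; stroke at Sf1)
b0 →J1  (J1: bond 4 brought flow, rest push out)
b2 →J1  (common-f at J1 fixed by 4)
b3 →J1  (common-f at J1 fixed by 4)

2  (C1, C2 all integral)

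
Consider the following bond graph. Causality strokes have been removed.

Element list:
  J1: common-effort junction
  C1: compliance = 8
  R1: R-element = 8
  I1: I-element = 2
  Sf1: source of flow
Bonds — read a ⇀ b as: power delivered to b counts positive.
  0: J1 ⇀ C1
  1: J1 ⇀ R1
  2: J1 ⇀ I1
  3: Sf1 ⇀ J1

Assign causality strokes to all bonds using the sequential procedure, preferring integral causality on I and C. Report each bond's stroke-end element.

bond 3 |Sf1  (Sf1 fixes flow; stroke at Sf1)
bond 0 |J1  (C1 outputs effort q/C1)
bond 1 |R1  (common-e at J1 fixed by 0)
bond 2 |I1  (common-e at J1 fixed by 0)

β0 stroke at J1
β1 stroke at R1
β2 stroke at I1
β3 stroke at Sf1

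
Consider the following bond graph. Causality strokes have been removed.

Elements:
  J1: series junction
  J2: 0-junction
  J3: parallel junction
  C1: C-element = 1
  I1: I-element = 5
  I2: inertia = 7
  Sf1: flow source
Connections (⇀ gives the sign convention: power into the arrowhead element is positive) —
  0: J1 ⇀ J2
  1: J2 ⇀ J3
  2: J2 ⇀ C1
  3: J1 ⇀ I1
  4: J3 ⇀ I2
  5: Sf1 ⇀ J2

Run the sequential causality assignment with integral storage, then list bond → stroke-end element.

#5 stroke at Sf1  (Sf1 (Sf) sets flow on bond)
#2 stroke at J2  (C1 outputs effort q/C1)
#0 stroke at J1  (J2: bond 2 brought effort, rest push out)
#1 stroke at J3  (J2 effort already set via bond 2)
#4 stroke at I2  (common-e at J3 fixed by 1)
#3 stroke at I1  (closing 1-jn rule on J1)

β0 |J1
β1 |J3
β2 |J2
β3 |I1
β4 |I2
β5 |Sf1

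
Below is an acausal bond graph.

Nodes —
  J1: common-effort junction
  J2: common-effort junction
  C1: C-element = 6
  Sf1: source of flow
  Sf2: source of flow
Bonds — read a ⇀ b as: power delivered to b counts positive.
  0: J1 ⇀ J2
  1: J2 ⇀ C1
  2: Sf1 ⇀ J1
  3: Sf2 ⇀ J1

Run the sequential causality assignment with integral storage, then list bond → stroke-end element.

bond 2 stroke at Sf1  (Sf1: flow source, stroke at near end)
bond 3 stroke at Sf2  (Sf2 (Sf) sets flow on bond)
bond 0 stroke at J1  (J1 needs exactly one e-in)
bond 1 stroke at J2  (closing 0-jn rule on J2)

bond 0 |J1
bond 1 |J2
bond 2 |Sf1
bond 3 |Sf2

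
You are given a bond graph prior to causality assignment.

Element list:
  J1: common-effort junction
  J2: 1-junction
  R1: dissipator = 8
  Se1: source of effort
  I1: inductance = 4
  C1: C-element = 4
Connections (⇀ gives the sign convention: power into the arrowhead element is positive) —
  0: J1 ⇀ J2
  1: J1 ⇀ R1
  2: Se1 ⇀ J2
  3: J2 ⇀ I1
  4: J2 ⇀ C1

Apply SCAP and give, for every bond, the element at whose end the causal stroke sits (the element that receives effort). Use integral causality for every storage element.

β0 stroke→J2
β1 stroke→J1
β2 stroke→J2
β3 stroke→I1
β4 stroke→J2

bond 2 →J2  (source Se1 imposes e)
bond 3 →I1  (I1 outputs flow p/I1)
bond 0 →J2  (J2: bond 3 brought flow, rest push out)
bond 4 →J2  (common-f at J2 fixed by 3)
bond 1 →J1  (only one effort-in slot at J1)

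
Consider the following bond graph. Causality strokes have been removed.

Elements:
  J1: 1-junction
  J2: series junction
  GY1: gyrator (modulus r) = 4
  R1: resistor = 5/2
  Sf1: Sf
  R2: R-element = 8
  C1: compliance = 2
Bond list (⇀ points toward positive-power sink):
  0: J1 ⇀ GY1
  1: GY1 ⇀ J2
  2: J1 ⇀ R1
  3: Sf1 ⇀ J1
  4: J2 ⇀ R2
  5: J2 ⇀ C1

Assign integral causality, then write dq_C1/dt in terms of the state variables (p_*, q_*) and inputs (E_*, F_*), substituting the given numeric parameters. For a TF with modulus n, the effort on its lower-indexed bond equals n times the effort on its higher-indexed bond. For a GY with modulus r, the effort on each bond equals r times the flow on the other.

bond 3 stroke at Sf1  (Sf1: flow source, stroke at near end)
bond 0 stroke at J1  (J1 flow already set via bond 3)
bond 2 stroke at J1  (J1 flow already set via bond 3)
bond 1 stroke at J2  (GY GY1: same side as bond 0)
bond 5 stroke at J2  (C1: C, integral causality)
bond 4 stroke at R2  (J2 needs exactly one f-in)

dq_C1/dt = F_Sf1/2 - q_C1/16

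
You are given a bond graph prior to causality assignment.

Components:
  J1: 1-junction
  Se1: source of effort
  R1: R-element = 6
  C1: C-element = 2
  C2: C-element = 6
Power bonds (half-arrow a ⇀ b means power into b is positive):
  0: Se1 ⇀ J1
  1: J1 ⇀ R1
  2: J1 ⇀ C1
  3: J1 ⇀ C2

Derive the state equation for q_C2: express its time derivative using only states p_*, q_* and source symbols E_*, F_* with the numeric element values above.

dq_C2/dt = E_Se1/6 - q_C1/12 - q_C2/36

b0 stroke at J1  (Se1: effort source, stroke at far end)
b2 stroke at J1  (C1: C, integral causality)
b3 stroke at J1  (prefer integral on C2)
b1 stroke at R1  (J1: last free bond brings flow in)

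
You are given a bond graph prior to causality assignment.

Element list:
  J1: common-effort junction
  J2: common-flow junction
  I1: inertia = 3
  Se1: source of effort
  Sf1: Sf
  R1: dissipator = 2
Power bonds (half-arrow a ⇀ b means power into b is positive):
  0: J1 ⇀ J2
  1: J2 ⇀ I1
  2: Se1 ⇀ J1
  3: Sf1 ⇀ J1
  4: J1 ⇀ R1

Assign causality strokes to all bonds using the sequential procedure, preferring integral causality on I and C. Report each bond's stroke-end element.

#2 stroke→J1  (Se1 fixes effort; stroke away)
#3 stroke→Sf1  (Sf1 fixes flow; stroke at Sf1)
#0 stroke→J2  (0-jn J1 has e-setter on 2)
#4 stroke→R1  (0-jn J1 has e-setter on 2)
#1 stroke→I1  (J2: last free bond brings flow in)

bond 0 |J2
bond 1 |I1
bond 2 |J1
bond 3 |Sf1
bond 4 |R1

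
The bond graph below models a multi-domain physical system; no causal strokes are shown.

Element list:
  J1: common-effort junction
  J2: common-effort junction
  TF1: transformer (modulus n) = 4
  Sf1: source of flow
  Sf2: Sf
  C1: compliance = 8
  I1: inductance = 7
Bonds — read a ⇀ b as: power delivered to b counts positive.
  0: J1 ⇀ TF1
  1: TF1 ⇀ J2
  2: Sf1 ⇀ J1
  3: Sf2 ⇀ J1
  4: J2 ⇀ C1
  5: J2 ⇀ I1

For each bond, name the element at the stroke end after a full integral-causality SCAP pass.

bond 0 →J1
bond 1 →TF1
bond 2 →Sf1
bond 3 →Sf2
bond 4 →J2
bond 5 →I1

#2 stroke→Sf1  (Sf1 (Sf) sets flow on bond)
#3 stroke→Sf2  (Sf2: flow source, stroke at near end)
#0 stroke→J1  (closing 0-jn rule on J1)
#1 stroke→TF1  (TF1: transformer flips bond 0)
#4 stroke→J2  (C1: C, integral causality)
#5 stroke→I1  (common-e at J2 fixed by 4)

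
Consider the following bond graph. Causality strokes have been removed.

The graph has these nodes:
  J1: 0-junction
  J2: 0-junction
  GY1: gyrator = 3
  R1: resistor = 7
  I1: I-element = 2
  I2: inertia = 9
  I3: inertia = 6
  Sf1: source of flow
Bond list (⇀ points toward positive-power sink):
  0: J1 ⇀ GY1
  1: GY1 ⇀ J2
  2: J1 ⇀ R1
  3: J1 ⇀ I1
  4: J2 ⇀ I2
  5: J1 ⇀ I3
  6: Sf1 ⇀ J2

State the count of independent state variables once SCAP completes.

3  (I1, I2, I3 all integral)

β6 stroke at Sf1  (Sf1: flow source, stroke at near end)
β3 stroke at I1  (I1 integral (f out))
β4 stroke at I2  (I2 outputs flow p/I2)
β1 stroke at J2  (closing 0-jn rule on J2)
β0 stroke at J1  (GY GY1: same side as bond 1)
β2 stroke at R1  (J1: bond 0 brought effort, rest push out)
β5 stroke at I3  (J1: bond 0 brought effort, rest push out)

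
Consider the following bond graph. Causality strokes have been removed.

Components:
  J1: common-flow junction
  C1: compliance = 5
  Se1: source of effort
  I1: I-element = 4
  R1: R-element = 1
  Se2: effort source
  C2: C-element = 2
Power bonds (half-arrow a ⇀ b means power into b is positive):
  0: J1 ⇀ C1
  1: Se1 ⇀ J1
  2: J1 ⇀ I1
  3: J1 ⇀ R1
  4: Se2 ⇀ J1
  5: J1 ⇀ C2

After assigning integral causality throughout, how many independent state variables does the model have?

β1 |J1  (Se1 (Se) sets effort on bond)
β4 |J1  (Se2: effort source, stroke at far end)
β0 |J1  (prefer integral on C1)
β2 |I1  (I1 outputs flow p/I1)
β3 |J1  (J1 flow already set via bond 2)
β5 |J1  (common-f at J1 fixed by 2)

3  (C1, C2, I1 all integral)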